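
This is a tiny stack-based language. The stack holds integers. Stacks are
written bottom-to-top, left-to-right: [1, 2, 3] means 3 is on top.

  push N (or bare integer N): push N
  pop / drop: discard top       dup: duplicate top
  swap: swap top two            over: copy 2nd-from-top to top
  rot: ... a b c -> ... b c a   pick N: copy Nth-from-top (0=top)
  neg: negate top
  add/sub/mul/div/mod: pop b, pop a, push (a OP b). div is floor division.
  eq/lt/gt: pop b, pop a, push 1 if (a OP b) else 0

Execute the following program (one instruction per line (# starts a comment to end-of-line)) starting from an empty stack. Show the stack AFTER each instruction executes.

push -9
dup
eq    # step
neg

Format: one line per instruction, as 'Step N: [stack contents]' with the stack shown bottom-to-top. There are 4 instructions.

Step 1: [-9]
Step 2: [-9, -9]
Step 3: [1]
Step 4: [-1]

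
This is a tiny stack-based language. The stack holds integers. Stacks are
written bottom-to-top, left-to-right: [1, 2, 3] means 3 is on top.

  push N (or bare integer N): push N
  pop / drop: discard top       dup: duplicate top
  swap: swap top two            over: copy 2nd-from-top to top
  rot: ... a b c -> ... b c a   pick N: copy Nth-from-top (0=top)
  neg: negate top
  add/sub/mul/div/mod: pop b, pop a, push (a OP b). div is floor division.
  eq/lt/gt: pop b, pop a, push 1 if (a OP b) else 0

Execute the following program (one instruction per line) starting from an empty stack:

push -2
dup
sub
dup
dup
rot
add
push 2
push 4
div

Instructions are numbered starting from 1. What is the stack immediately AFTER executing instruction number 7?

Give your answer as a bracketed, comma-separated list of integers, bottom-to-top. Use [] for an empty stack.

Answer: [0, 0]

Derivation:
Step 1 ('push -2'): [-2]
Step 2 ('dup'): [-2, -2]
Step 3 ('sub'): [0]
Step 4 ('dup'): [0, 0]
Step 5 ('dup'): [0, 0, 0]
Step 6 ('rot'): [0, 0, 0]
Step 7 ('add'): [0, 0]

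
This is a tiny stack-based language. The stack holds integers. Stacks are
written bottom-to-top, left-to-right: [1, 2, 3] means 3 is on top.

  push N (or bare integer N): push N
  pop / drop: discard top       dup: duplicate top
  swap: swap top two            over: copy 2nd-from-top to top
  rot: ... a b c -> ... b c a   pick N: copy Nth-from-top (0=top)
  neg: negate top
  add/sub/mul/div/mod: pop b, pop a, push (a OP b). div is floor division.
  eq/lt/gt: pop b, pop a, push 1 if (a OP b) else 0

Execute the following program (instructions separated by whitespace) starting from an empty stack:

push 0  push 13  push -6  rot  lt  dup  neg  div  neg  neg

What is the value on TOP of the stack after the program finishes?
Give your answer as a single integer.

After 'push 0': [0]
After 'push 13': [0, 13]
After 'push -6': [0, 13, -6]
After 'rot': [13, -6, 0]
After 'lt': [13, 1]
After 'dup': [13, 1, 1]
After 'neg': [13, 1, -1]
After 'div': [13, -1]
After 'neg': [13, 1]
After 'neg': [13, -1]

Answer: -1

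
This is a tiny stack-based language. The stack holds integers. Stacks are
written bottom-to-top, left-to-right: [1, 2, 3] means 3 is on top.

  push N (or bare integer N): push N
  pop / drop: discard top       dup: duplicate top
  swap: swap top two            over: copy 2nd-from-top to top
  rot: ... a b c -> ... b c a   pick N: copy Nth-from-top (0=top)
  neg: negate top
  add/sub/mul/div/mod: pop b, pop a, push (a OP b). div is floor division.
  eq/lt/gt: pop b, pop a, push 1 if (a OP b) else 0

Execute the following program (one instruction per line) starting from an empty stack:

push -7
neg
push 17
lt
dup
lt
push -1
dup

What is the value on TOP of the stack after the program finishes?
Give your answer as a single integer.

Answer: -1

Derivation:
After 'push -7': [-7]
After 'neg': [7]
After 'push 17': [7, 17]
After 'lt': [1]
After 'dup': [1, 1]
After 'lt': [0]
After 'push -1': [0, -1]
After 'dup': [0, -1, -1]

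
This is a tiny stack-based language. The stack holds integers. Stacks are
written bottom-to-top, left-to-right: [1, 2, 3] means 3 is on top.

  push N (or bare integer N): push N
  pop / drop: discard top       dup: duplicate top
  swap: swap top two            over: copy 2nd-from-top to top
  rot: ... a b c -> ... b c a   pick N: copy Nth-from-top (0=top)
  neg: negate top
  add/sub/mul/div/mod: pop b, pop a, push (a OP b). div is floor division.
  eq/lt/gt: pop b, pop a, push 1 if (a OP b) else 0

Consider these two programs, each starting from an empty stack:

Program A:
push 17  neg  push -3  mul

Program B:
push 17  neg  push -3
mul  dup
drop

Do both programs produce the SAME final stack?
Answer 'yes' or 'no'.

Program A trace:
  After 'push 17': [17]
  After 'neg': [-17]
  After 'push -3': [-17, -3]
  After 'mul': [51]
Program A final stack: [51]

Program B trace:
  After 'push 17': [17]
  After 'neg': [-17]
  After 'push -3': [-17, -3]
  After 'mul': [51]
  After 'dup': [51, 51]
  After 'drop': [51]
Program B final stack: [51]
Same: yes

Answer: yes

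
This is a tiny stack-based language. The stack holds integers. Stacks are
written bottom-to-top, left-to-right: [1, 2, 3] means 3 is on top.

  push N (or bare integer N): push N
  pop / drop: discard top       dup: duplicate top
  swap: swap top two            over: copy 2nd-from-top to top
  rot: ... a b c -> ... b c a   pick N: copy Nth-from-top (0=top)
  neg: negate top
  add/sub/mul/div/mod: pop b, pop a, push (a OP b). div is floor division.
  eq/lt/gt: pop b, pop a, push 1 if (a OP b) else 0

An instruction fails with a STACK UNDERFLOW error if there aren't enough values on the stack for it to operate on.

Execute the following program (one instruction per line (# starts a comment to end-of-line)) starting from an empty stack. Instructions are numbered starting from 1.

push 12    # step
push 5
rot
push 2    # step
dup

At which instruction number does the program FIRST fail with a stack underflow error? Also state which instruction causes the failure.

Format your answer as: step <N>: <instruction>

Step 1 ('push 12'): stack = [12], depth = 1
Step 2 ('push 5'): stack = [12, 5], depth = 2
Step 3 ('rot'): needs 3 value(s) but depth is 2 — STACK UNDERFLOW

Answer: step 3: rot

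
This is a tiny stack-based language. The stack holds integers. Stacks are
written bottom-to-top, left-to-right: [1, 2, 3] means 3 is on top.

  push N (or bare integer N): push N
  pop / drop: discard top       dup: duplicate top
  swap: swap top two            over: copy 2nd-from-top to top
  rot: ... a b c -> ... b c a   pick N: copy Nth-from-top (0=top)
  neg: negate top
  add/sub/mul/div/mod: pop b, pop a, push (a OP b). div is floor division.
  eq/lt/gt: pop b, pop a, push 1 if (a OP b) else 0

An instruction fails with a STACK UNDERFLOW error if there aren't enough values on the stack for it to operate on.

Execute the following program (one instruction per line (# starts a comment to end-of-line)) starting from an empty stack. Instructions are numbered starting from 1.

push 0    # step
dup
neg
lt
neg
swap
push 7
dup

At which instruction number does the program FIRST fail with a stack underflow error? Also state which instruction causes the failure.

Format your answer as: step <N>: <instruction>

Answer: step 6: swap

Derivation:
Step 1 ('push 0'): stack = [0], depth = 1
Step 2 ('dup'): stack = [0, 0], depth = 2
Step 3 ('neg'): stack = [0, 0], depth = 2
Step 4 ('lt'): stack = [0], depth = 1
Step 5 ('neg'): stack = [0], depth = 1
Step 6 ('swap'): needs 2 value(s) but depth is 1 — STACK UNDERFLOW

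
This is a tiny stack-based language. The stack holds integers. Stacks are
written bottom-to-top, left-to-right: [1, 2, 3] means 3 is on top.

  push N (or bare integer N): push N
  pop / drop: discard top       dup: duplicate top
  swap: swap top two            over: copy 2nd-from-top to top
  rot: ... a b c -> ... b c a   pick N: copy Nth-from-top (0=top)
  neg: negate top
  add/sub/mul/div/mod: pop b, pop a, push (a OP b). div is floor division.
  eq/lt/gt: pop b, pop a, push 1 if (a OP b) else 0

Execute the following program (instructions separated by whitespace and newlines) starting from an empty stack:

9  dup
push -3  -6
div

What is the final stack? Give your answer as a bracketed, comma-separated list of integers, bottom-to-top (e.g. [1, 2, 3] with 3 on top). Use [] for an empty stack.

After 'push 9': [9]
After 'dup': [9, 9]
After 'push -3': [9, 9, -3]
After 'push -6': [9, 9, -3, -6]
After 'div': [9, 9, 0]

Answer: [9, 9, 0]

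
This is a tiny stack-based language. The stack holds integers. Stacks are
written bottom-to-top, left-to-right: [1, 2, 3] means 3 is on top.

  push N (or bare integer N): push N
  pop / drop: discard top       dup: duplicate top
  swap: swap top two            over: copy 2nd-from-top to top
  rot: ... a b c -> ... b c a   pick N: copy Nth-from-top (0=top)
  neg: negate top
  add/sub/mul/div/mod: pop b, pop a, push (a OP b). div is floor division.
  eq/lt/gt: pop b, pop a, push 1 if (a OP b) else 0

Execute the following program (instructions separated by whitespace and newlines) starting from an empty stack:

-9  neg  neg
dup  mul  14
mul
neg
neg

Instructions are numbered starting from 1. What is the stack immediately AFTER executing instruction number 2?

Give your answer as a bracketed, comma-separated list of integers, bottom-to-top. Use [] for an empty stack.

Step 1 ('-9'): [-9]
Step 2 ('neg'): [9]

Answer: [9]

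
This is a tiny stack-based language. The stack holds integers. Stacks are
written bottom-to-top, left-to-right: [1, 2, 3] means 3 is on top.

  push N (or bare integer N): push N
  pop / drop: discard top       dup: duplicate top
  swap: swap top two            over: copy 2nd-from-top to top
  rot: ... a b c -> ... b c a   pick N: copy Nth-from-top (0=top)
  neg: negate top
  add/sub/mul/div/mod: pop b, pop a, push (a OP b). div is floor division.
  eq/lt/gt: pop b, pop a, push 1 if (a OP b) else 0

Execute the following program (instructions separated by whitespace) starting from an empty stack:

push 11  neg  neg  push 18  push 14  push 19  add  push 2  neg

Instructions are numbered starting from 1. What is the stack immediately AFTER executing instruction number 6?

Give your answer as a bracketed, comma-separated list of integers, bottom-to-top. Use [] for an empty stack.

Answer: [11, 18, 14, 19]

Derivation:
Step 1 ('push 11'): [11]
Step 2 ('neg'): [-11]
Step 3 ('neg'): [11]
Step 4 ('push 18'): [11, 18]
Step 5 ('push 14'): [11, 18, 14]
Step 6 ('push 19'): [11, 18, 14, 19]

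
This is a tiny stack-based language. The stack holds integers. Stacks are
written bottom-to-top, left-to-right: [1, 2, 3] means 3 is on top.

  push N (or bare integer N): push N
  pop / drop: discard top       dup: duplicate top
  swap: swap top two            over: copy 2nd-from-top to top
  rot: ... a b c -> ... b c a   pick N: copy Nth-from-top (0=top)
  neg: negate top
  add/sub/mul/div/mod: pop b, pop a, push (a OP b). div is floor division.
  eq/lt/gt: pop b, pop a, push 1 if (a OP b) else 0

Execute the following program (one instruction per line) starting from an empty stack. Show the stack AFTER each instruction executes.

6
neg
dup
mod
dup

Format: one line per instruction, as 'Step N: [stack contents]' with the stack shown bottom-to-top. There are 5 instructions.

Step 1: [6]
Step 2: [-6]
Step 3: [-6, -6]
Step 4: [0]
Step 5: [0, 0]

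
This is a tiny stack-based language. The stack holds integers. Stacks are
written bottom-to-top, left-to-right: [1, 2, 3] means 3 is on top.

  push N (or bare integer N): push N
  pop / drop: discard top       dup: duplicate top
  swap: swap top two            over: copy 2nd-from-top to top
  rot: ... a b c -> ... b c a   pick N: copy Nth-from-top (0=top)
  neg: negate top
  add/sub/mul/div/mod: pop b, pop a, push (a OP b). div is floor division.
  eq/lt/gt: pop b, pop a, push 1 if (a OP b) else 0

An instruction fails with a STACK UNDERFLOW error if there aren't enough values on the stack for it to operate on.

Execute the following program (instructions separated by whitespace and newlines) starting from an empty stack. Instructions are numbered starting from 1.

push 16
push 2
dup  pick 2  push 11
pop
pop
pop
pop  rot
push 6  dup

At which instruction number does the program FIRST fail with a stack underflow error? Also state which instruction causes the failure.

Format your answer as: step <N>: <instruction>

Step 1 ('push 16'): stack = [16], depth = 1
Step 2 ('push 2'): stack = [16, 2], depth = 2
Step 3 ('dup'): stack = [16, 2, 2], depth = 3
Step 4 ('pick 2'): stack = [16, 2, 2, 16], depth = 4
Step 5 ('push 11'): stack = [16, 2, 2, 16, 11], depth = 5
Step 6 ('pop'): stack = [16, 2, 2, 16], depth = 4
Step 7 ('pop'): stack = [16, 2, 2], depth = 3
Step 8 ('pop'): stack = [16, 2], depth = 2
Step 9 ('pop'): stack = [16], depth = 1
Step 10 ('rot'): needs 3 value(s) but depth is 1 — STACK UNDERFLOW

Answer: step 10: rot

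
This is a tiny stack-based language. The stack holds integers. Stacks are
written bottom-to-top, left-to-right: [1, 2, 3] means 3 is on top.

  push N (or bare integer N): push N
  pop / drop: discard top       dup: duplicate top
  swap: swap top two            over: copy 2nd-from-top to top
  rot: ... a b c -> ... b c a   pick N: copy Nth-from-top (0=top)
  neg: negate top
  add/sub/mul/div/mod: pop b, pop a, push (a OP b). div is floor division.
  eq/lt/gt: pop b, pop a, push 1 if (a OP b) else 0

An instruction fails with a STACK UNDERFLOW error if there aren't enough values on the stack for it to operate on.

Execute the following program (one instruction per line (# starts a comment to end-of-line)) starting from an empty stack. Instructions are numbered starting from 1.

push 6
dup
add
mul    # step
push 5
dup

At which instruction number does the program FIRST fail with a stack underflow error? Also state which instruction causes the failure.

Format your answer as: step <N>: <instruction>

Answer: step 4: mul

Derivation:
Step 1 ('push 6'): stack = [6], depth = 1
Step 2 ('dup'): stack = [6, 6], depth = 2
Step 3 ('add'): stack = [12], depth = 1
Step 4 ('mul'): needs 2 value(s) but depth is 1 — STACK UNDERFLOW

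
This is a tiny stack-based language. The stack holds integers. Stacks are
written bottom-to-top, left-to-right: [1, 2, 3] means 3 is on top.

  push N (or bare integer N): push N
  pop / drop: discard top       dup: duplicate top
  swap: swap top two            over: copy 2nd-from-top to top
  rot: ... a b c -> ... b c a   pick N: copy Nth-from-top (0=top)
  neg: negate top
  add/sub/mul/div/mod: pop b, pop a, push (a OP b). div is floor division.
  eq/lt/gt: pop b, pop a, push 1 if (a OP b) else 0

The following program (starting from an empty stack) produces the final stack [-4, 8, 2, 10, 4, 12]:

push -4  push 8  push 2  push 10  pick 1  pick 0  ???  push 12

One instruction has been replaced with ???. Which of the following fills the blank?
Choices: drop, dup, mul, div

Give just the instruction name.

Stack before ???: [-4, 8, 2, 10, 2, 2]
Stack after ???:  [-4, 8, 2, 10, 4]
Checking each choice:
  drop: produces [-4, 8, 2, 10, 2, 12]
  dup: produces [-4, 8, 2, 10, 2, 2, 2, 12]
  mul: MATCH
  div: produces [-4, 8, 2, 10, 1, 12]


Answer: mul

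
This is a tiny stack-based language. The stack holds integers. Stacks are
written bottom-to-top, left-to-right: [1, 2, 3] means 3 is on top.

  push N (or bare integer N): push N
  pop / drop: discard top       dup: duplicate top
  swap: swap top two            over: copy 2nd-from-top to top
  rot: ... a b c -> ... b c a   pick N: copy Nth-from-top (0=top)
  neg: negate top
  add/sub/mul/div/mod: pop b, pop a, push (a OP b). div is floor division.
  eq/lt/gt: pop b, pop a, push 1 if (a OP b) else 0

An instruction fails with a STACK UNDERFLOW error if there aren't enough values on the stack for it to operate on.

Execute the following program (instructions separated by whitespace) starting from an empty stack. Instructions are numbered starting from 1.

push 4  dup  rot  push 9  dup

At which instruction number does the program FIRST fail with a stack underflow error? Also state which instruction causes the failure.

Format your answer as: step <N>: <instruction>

Step 1 ('push 4'): stack = [4], depth = 1
Step 2 ('dup'): stack = [4, 4], depth = 2
Step 3 ('rot'): needs 3 value(s) but depth is 2 — STACK UNDERFLOW

Answer: step 3: rot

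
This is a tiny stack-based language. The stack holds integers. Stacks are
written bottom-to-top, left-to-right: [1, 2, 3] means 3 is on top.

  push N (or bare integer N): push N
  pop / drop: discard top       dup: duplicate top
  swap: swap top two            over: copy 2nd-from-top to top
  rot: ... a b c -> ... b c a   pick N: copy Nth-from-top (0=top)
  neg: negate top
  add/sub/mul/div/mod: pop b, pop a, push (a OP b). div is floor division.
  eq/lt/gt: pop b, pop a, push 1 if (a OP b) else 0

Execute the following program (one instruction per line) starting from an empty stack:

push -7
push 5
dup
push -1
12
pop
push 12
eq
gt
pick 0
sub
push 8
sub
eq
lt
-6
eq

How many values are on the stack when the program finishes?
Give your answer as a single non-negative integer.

Answer: 1

Derivation:
After 'push -7': stack = [-7] (depth 1)
After 'push 5': stack = [-7, 5] (depth 2)
After 'dup': stack = [-7, 5, 5] (depth 3)
After 'push -1': stack = [-7, 5, 5, -1] (depth 4)
After 'push 12': stack = [-7, 5, 5, -1, 12] (depth 5)
After 'pop': stack = [-7, 5, 5, -1] (depth 4)
After 'push 12': stack = [-7, 5, 5, -1, 12] (depth 5)
After 'eq': stack = [-7, 5, 5, 0] (depth 4)
After 'gt': stack = [-7, 5, 1] (depth 3)
After 'pick 0': stack = [-7, 5, 1, 1] (depth 4)
After 'sub': stack = [-7, 5, 0] (depth 3)
After 'push 8': stack = [-7, 5, 0, 8] (depth 4)
After 'sub': stack = [-7, 5, -8] (depth 3)
After 'eq': stack = [-7, 0] (depth 2)
After 'lt': stack = [1] (depth 1)
After 'push -6': stack = [1, -6] (depth 2)
After 'eq': stack = [0] (depth 1)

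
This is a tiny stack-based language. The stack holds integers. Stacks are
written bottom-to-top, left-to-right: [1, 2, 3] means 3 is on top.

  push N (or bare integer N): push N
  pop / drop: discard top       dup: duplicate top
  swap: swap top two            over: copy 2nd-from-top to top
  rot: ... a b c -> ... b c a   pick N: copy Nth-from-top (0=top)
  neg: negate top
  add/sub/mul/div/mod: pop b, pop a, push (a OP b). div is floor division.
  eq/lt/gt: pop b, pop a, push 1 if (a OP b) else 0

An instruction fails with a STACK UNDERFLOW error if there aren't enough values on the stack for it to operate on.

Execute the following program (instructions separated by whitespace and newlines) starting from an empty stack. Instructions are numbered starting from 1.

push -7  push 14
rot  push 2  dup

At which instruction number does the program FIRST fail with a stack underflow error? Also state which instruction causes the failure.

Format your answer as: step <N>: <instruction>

Answer: step 3: rot

Derivation:
Step 1 ('push -7'): stack = [-7], depth = 1
Step 2 ('push 14'): stack = [-7, 14], depth = 2
Step 3 ('rot'): needs 3 value(s) but depth is 2 — STACK UNDERFLOW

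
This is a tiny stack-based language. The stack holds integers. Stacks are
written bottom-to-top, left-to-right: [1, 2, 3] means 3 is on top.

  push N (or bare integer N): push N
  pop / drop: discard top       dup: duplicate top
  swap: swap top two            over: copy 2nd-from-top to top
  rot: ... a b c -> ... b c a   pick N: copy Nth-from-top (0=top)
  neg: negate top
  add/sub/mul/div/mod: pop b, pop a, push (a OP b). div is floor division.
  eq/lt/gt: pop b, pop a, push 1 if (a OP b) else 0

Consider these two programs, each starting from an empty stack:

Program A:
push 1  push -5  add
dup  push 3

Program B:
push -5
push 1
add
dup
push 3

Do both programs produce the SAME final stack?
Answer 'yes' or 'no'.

Program A trace:
  After 'push 1': [1]
  After 'push -5': [1, -5]
  After 'add': [-4]
  After 'dup': [-4, -4]
  After 'push 3': [-4, -4, 3]
Program A final stack: [-4, -4, 3]

Program B trace:
  After 'push -5': [-5]
  After 'push 1': [-5, 1]
  After 'add': [-4]
  After 'dup': [-4, -4]
  After 'push 3': [-4, -4, 3]
Program B final stack: [-4, -4, 3]
Same: yes

Answer: yes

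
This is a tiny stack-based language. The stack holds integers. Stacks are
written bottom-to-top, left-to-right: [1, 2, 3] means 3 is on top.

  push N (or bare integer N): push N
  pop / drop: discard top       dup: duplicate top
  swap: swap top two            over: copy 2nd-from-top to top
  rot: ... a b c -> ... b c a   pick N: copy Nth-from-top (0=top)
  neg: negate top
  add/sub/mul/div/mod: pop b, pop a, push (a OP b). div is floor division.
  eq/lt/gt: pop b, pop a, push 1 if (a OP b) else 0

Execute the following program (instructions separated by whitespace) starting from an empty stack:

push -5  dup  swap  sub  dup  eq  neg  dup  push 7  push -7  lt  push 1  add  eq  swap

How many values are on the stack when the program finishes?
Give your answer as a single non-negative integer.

After 'push -5': stack = [-5] (depth 1)
After 'dup': stack = [-5, -5] (depth 2)
After 'swap': stack = [-5, -5] (depth 2)
After 'sub': stack = [0] (depth 1)
After 'dup': stack = [0, 0] (depth 2)
After 'eq': stack = [1] (depth 1)
After 'neg': stack = [-1] (depth 1)
After 'dup': stack = [-1, -1] (depth 2)
After 'push 7': stack = [-1, -1, 7] (depth 3)
After 'push -7': stack = [-1, -1, 7, -7] (depth 4)
After 'lt': stack = [-1, -1, 0] (depth 3)
After 'push 1': stack = [-1, -1, 0, 1] (depth 4)
After 'add': stack = [-1, -1, 1] (depth 3)
After 'eq': stack = [-1, 0] (depth 2)
After 'swap': stack = [0, -1] (depth 2)

Answer: 2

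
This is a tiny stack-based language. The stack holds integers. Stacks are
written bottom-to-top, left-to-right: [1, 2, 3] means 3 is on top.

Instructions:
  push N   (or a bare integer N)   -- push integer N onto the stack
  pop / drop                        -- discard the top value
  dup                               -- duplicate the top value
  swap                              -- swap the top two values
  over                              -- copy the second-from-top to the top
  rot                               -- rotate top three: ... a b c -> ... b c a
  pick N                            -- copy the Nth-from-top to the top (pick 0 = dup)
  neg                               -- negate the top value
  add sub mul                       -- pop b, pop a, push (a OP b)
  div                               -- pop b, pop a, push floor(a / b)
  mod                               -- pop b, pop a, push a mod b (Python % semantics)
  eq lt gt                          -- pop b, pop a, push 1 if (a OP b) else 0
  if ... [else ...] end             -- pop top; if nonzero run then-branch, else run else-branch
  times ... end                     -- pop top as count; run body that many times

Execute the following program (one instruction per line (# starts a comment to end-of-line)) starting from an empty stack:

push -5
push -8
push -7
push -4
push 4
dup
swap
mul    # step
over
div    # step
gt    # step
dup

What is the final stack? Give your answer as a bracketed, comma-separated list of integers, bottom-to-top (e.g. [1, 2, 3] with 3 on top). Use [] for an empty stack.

After 'push -5': [-5]
After 'push -8': [-5, -8]
After 'push -7': [-5, -8, -7]
After 'push -4': [-5, -8, -7, -4]
After 'push 4': [-5, -8, -7, -4, 4]
After 'dup': [-5, -8, -7, -4, 4, 4]
After 'swap': [-5, -8, -7, -4, 4, 4]
After 'mul': [-5, -8, -7, -4, 16]
After 'over': [-5, -8, -7, -4, 16, -4]
After 'div': [-5, -8, -7, -4, -4]
After 'gt': [-5, -8, -7, 0]
After 'dup': [-5, -8, -7, 0, 0]

Answer: [-5, -8, -7, 0, 0]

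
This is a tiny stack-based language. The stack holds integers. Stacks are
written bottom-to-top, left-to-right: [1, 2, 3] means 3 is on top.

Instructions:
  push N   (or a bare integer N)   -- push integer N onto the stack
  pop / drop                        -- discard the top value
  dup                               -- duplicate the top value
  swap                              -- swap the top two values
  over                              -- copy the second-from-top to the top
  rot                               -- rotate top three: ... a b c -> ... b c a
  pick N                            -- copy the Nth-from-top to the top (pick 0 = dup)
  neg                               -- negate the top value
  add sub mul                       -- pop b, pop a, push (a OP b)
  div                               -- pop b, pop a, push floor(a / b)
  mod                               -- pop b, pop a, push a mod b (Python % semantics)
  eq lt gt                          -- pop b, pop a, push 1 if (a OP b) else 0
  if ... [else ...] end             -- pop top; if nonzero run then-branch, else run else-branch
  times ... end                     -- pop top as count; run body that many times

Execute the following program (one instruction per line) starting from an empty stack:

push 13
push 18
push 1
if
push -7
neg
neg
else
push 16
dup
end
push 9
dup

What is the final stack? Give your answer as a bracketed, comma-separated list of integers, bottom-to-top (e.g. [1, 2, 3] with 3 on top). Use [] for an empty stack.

After 'push 13': [13]
After 'push 18': [13, 18]
After 'push 1': [13, 18, 1]
After 'if': [13, 18]
After 'push -7': [13, 18, -7]
After 'neg': [13, 18, 7]
After 'neg': [13, 18, -7]
After 'push 9': [13, 18, -7, 9]
After 'dup': [13, 18, -7, 9, 9]

Answer: [13, 18, -7, 9, 9]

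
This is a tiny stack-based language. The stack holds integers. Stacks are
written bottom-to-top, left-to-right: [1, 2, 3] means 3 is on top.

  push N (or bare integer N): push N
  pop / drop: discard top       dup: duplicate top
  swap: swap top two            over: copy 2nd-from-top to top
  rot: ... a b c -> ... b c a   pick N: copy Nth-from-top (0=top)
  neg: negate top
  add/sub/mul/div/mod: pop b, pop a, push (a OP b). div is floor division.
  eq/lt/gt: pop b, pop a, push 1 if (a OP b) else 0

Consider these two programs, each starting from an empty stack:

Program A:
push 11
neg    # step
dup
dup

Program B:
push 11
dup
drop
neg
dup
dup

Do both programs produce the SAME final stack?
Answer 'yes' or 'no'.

Answer: yes

Derivation:
Program A trace:
  After 'push 11': [11]
  After 'neg': [-11]
  After 'dup': [-11, -11]
  After 'dup': [-11, -11, -11]
Program A final stack: [-11, -11, -11]

Program B trace:
  After 'push 11': [11]
  After 'dup': [11, 11]
  After 'drop': [11]
  After 'neg': [-11]
  After 'dup': [-11, -11]
  After 'dup': [-11, -11, -11]
Program B final stack: [-11, -11, -11]
Same: yes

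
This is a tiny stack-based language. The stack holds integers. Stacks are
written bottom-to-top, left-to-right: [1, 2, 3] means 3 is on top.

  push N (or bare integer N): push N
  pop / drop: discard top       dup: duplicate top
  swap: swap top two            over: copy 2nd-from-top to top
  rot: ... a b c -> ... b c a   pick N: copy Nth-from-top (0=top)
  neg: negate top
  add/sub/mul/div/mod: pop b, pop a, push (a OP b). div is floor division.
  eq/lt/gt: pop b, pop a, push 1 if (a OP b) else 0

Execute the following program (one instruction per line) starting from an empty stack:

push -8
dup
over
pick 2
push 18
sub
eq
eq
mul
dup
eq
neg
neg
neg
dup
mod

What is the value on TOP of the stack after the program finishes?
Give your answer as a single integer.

After 'push -8': [-8]
After 'dup': [-8, -8]
After 'over': [-8, -8, -8]
After 'pick 2': [-8, -8, -8, -8]
After 'push 18': [-8, -8, -8, -8, 18]
After 'sub': [-8, -8, -8, -26]
After 'eq': [-8, -8, 0]
After 'eq': [-8, 0]
After 'mul': [0]
After 'dup': [0, 0]
After 'eq': [1]
After 'neg': [-1]
After 'neg': [1]
After 'neg': [-1]
After 'dup': [-1, -1]
After 'mod': [0]

Answer: 0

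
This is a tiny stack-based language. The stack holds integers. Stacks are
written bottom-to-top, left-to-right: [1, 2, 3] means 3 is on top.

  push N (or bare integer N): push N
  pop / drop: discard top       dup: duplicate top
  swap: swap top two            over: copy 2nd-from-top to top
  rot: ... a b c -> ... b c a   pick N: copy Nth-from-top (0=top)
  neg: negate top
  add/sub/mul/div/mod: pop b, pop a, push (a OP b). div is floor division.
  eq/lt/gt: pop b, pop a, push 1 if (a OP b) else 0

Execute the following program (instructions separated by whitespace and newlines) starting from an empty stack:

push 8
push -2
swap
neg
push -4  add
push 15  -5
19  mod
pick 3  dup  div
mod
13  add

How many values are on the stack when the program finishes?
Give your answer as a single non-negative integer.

After 'push 8': stack = [8] (depth 1)
After 'push -2': stack = [8, -2] (depth 2)
After 'swap': stack = [-2, 8] (depth 2)
After 'neg': stack = [-2, -8] (depth 2)
After 'push -4': stack = [-2, -8, -4] (depth 3)
After 'add': stack = [-2, -12] (depth 2)
After 'push 15': stack = [-2, -12, 15] (depth 3)
After 'push -5': stack = [-2, -12, 15, -5] (depth 4)
After 'push 19': stack = [-2, -12, 15, -5, 19] (depth 5)
After 'mod': stack = [-2, -12, 15, 14] (depth 4)
After 'pick 3': stack = [-2, -12, 15, 14, -2] (depth 5)
After 'dup': stack = [-2, -12, 15, 14, -2, -2] (depth 6)
After 'div': stack = [-2, -12, 15, 14, 1] (depth 5)
After 'mod': stack = [-2, -12, 15, 0] (depth 4)
After 'push 13': stack = [-2, -12, 15, 0, 13] (depth 5)
After 'add': stack = [-2, -12, 15, 13] (depth 4)

Answer: 4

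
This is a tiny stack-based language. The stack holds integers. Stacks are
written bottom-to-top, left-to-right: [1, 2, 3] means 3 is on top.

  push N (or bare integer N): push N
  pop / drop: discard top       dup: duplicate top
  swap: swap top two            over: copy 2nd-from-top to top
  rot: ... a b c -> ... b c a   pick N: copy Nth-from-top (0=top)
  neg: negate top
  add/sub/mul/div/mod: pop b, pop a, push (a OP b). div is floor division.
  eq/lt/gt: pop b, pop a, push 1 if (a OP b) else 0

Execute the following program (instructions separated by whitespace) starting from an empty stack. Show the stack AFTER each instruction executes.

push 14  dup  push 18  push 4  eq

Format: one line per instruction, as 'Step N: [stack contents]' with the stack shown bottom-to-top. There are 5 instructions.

Step 1: [14]
Step 2: [14, 14]
Step 3: [14, 14, 18]
Step 4: [14, 14, 18, 4]
Step 5: [14, 14, 0]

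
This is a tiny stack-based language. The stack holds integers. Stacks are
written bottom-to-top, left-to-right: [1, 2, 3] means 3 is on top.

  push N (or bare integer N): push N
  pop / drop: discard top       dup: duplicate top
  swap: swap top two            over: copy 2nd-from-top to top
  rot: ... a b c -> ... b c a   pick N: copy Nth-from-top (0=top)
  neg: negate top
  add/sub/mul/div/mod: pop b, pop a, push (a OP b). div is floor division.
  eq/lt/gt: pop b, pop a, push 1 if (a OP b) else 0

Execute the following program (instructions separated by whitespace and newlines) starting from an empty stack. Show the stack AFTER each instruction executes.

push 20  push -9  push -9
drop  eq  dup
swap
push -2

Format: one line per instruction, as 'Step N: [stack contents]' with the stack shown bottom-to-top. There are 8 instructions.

Step 1: [20]
Step 2: [20, -9]
Step 3: [20, -9, -9]
Step 4: [20, -9]
Step 5: [0]
Step 6: [0, 0]
Step 7: [0, 0]
Step 8: [0, 0, -2]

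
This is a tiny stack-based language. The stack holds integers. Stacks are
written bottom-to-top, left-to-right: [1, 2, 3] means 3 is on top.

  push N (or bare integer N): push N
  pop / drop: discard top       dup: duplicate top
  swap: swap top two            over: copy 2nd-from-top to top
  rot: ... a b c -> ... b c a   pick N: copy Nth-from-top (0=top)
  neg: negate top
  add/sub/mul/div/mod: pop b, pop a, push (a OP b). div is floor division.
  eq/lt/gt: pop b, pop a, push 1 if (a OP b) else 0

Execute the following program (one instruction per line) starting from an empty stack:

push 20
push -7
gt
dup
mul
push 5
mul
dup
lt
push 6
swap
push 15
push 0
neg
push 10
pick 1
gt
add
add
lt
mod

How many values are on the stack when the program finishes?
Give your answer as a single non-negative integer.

After 'push 20': stack = [20] (depth 1)
After 'push -7': stack = [20, -7] (depth 2)
After 'gt': stack = [1] (depth 1)
After 'dup': stack = [1, 1] (depth 2)
After 'mul': stack = [1] (depth 1)
After 'push 5': stack = [1, 5] (depth 2)
After 'mul': stack = [5] (depth 1)
After 'dup': stack = [5, 5] (depth 2)
After 'lt': stack = [0] (depth 1)
After 'push 6': stack = [0, 6] (depth 2)
  ...
After 'push 15': stack = [6, 0, 15] (depth 3)
After 'push 0': stack = [6, 0, 15, 0] (depth 4)
After 'neg': stack = [6, 0, 15, 0] (depth 4)
After 'push 10': stack = [6, 0, 15, 0, 10] (depth 5)
After 'pick 1': stack = [6, 0, 15, 0, 10, 0] (depth 6)
After 'gt': stack = [6, 0, 15, 0, 1] (depth 5)
After 'add': stack = [6, 0, 15, 1] (depth 4)
After 'add': stack = [6, 0, 16] (depth 3)
After 'lt': stack = [6, 1] (depth 2)
After 'mod': stack = [0] (depth 1)

Answer: 1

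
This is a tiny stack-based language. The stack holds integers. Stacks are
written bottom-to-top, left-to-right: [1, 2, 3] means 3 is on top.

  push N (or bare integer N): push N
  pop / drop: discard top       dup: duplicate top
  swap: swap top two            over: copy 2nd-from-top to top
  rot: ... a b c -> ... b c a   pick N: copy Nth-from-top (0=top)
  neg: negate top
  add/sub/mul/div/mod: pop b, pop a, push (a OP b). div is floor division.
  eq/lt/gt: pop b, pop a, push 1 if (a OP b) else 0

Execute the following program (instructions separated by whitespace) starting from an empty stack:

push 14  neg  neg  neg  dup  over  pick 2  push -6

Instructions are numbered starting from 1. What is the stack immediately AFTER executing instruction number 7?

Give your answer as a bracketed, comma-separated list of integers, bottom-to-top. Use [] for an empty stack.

Step 1 ('push 14'): [14]
Step 2 ('neg'): [-14]
Step 3 ('neg'): [14]
Step 4 ('neg'): [-14]
Step 5 ('dup'): [-14, -14]
Step 6 ('over'): [-14, -14, -14]
Step 7 ('pick 2'): [-14, -14, -14, -14]

Answer: [-14, -14, -14, -14]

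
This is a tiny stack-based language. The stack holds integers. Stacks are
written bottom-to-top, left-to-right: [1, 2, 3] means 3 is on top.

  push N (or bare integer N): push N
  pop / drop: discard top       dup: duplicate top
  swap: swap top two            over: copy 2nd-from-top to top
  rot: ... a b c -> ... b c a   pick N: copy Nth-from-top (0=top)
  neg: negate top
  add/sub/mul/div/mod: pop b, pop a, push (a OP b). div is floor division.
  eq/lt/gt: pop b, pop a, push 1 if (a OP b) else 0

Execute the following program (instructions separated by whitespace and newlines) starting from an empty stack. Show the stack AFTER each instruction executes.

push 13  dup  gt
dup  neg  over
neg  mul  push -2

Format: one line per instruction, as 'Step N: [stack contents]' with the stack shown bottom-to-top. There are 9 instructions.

Step 1: [13]
Step 2: [13, 13]
Step 3: [0]
Step 4: [0, 0]
Step 5: [0, 0]
Step 6: [0, 0, 0]
Step 7: [0, 0, 0]
Step 8: [0, 0]
Step 9: [0, 0, -2]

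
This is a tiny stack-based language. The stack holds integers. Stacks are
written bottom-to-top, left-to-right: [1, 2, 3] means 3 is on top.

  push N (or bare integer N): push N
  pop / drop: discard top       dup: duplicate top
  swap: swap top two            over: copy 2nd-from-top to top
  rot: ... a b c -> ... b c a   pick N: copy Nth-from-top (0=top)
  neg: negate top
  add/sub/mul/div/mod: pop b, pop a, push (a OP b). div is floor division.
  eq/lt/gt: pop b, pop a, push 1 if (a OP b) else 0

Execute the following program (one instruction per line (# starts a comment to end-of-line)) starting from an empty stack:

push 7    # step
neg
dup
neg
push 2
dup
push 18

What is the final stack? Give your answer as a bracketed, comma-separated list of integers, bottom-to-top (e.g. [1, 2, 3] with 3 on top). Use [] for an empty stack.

After 'push 7': [7]
After 'neg': [-7]
After 'dup': [-7, -7]
After 'neg': [-7, 7]
After 'push 2': [-7, 7, 2]
After 'dup': [-7, 7, 2, 2]
After 'push 18': [-7, 7, 2, 2, 18]

Answer: [-7, 7, 2, 2, 18]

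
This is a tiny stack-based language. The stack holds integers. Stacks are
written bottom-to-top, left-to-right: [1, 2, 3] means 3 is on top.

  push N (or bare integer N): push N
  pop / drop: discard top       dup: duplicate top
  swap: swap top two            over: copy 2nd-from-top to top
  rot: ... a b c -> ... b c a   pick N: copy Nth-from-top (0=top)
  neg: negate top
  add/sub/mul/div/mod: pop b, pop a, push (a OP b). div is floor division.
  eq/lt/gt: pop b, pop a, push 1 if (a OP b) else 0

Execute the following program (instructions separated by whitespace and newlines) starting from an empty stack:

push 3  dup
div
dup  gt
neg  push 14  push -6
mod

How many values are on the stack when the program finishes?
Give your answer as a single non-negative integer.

After 'push 3': stack = [3] (depth 1)
After 'dup': stack = [3, 3] (depth 2)
After 'div': stack = [1] (depth 1)
After 'dup': stack = [1, 1] (depth 2)
After 'gt': stack = [0] (depth 1)
After 'neg': stack = [0] (depth 1)
After 'push 14': stack = [0, 14] (depth 2)
After 'push -6': stack = [0, 14, -6] (depth 3)
After 'mod': stack = [0, -4] (depth 2)

Answer: 2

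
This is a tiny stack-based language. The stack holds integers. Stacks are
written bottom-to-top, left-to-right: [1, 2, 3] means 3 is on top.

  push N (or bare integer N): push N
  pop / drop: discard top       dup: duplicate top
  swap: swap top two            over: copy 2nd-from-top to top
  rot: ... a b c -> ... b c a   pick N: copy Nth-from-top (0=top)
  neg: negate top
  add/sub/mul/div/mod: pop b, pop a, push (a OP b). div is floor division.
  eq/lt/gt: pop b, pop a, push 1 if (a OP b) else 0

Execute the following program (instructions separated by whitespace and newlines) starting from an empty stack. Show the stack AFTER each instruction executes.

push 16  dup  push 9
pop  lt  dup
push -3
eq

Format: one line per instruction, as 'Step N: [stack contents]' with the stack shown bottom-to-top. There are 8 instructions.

Step 1: [16]
Step 2: [16, 16]
Step 3: [16, 16, 9]
Step 4: [16, 16]
Step 5: [0]
Step 6: [0, 0]
Step 7: [0, 0, -3]
Step 8: [0, 0]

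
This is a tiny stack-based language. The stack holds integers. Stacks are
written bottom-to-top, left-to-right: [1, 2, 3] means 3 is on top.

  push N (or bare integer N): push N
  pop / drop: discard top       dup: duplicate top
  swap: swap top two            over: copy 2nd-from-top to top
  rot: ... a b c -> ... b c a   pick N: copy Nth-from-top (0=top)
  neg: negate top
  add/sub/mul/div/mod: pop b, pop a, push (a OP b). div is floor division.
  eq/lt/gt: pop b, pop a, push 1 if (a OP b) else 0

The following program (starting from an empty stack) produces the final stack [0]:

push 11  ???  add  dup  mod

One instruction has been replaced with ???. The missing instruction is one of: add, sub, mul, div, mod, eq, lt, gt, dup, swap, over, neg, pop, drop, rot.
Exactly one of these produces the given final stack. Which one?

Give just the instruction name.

Stack before ???: [11]
Stack after ???:  [11, 11]
The instruction that transforms [11] -> [11, 11] is: dup

Answer: dup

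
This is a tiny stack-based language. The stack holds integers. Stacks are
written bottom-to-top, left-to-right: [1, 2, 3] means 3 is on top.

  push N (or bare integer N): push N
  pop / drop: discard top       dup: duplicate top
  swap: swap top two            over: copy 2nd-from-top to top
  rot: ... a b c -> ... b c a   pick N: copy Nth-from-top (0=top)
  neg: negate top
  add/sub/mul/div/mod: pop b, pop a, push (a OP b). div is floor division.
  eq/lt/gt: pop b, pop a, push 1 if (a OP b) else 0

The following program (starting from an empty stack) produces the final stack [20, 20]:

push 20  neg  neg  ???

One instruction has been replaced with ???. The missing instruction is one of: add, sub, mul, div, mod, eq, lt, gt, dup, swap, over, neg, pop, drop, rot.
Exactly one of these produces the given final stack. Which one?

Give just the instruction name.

Answer: dup

Derivation:
Stack before ???: [20]
Stack after ???:  [20, 20]
The instruction that transforms [20] -> [20, 20] is: dup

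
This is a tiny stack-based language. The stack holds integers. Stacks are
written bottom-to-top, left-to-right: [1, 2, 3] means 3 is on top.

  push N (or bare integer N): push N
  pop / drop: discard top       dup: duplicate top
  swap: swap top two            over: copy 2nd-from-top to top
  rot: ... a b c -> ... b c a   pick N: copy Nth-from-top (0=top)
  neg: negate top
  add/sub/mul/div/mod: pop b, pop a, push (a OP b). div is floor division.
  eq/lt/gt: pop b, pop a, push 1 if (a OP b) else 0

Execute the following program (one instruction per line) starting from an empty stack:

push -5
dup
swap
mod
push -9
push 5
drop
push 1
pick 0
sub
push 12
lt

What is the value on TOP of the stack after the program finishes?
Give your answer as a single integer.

Answer: 1

Derivation:
After 'push -5': [-5]
After 'dup': [-5, -5]
After 'swap': [-5, -5]
After 'mod': [0]
After 'push -9': [0, -9]
After 'push 5': [0, -9, 5]
After 'drop': [0, -9]
After 'push 1': [0, -9, 1]
After 'pick 0': [0, -9, 1, 1]
After 'sub': [0, -9, 0]
After 'push 12': [0, -9, 0, 12]
After 'lt': [0, -9, 1]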